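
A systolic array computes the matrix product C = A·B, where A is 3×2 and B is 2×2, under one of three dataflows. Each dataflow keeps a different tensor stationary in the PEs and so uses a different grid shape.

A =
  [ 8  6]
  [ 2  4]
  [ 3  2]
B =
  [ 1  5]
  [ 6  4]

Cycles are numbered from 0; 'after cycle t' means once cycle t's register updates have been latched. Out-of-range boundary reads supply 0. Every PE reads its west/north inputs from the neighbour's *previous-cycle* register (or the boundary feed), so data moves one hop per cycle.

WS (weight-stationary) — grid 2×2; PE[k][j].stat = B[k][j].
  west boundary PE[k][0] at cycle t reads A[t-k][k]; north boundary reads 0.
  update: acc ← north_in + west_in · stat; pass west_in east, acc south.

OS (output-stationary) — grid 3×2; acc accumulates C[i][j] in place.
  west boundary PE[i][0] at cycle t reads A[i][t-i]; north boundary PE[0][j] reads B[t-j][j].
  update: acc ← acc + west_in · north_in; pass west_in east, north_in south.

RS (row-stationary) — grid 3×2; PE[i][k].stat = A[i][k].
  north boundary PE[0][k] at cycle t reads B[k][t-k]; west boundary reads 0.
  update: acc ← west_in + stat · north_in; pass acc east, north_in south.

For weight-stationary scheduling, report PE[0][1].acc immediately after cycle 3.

Tracing WS — 2×2 array, target PE[0][1]:
  [0] (0,0) acc=8 (h:8 v:8)
  [0] (0,1) acc=0 (h:0 v:0)
  [1] (0,0) acc=2 (h:2 v:2)
  [1] (0,1) acc=40 (h:8 v:40)
  [2] (0,0) acc=3 (h:3 v:3)
  [2] (0,1) acc=10 (h:2 v:10)
  [3] (0,0) acc=0 (h:0 v:0)
  [3] (0,1) acc=15 (h:3 v:15)

PE[0][1].acc = 15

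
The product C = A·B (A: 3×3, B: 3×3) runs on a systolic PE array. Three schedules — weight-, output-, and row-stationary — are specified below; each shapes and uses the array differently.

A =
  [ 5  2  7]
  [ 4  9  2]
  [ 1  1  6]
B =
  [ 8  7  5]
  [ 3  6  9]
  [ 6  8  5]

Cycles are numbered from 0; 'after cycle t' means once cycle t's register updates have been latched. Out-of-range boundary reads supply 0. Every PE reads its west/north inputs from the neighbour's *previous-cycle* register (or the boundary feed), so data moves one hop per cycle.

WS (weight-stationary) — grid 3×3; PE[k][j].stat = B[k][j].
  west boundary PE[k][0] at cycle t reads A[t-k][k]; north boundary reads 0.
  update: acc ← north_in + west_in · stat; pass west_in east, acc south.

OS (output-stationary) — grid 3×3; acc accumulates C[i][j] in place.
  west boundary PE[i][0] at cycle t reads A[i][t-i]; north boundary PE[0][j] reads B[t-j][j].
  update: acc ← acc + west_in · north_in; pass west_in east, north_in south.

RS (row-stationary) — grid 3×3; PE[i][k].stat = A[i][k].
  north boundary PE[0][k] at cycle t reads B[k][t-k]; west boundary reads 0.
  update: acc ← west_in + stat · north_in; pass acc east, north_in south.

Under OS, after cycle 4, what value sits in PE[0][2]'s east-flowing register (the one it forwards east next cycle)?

Tracing OS — 3×3 array, target PE[0][2]:
  after 0 — PE[0][1] acc=0, pass-E 0, pass-S 0
  after 0 — PE[0][2] acc=0, pass-E 0, pass-S 0
  after 1 — PE[0][1] acc=35, pass-E 5, pass-S 7
  after 1 — PE[0][2] acc=0, pass-E 0, pass-S 0
  after 2 — PE[0][1] acc=47, pass-E 2, pass-S 6
  after 2 — PE[0][2] acc=25, pass-E 5, pass-S 5
  after 3 — PE[0][1] acc=103, pass-E 7, pass-S 8
  after 3 — PE[0][2] acc=43, pass-E 2, pass-S 9
  after 4 — PE[0][1] acc=103, pass-E 0, pass-S 0
  after 4 — PE[0][2] acc=78, pass-E 7, pass-S 5

register = 7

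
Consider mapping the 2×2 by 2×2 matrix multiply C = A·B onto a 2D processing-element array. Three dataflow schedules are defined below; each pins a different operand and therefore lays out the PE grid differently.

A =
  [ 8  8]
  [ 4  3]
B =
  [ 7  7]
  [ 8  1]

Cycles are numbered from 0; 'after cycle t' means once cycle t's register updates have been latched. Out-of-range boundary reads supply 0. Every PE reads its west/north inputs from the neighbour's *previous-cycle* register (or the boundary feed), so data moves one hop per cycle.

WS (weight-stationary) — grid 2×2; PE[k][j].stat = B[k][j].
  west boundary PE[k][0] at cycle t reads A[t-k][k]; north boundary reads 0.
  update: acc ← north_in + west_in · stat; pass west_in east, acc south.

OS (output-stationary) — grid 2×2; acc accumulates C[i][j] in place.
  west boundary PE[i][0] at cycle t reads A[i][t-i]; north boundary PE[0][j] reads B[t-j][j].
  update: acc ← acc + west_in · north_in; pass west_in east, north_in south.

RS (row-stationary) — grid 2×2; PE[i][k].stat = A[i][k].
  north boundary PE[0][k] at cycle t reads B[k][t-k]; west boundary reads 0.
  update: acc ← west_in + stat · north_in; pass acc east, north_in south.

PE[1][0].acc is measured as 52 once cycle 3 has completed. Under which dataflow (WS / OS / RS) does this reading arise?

dataflow = OS

— WS: 2×2; PE[1][0] trace:
  step 0 · PE1,0: acc=0; fwd→0 fwd↓0
  step 1 · PE1,0: acc=120; fwd→8 fwd↓120
  step 2 · PE1,0: acc=52; fwd→3 fwd↓52
  step 3 · PE1,0: acc=0; fwd→0 fwd↓0
— OS: 2×2; PE[1][0] trace:
  step 0 · PE1,0: acc=0; fwd→0 fwd↓0
  step 1 · PE1,0: acc=28; fwd→4 fwd↓7
  step 2 · PE1,0: acc=52; fwd→3 fwd↓8
  step 3 · PE1,0: acc=52; fwd→0 fwd↓0
— RS: 2×2; PE[1][0] trace:
  step 0 · PE1,0: acc=0; fwd→0 fwd↓0
  step 1 · PE1,0: acc=28; fwd→28 fwd↓7
  step 2 · PE1,0: acc=28; fwd→28 fwd↓7
  step 3 · PE1,0: acc=0; fwd→0 fwd↓0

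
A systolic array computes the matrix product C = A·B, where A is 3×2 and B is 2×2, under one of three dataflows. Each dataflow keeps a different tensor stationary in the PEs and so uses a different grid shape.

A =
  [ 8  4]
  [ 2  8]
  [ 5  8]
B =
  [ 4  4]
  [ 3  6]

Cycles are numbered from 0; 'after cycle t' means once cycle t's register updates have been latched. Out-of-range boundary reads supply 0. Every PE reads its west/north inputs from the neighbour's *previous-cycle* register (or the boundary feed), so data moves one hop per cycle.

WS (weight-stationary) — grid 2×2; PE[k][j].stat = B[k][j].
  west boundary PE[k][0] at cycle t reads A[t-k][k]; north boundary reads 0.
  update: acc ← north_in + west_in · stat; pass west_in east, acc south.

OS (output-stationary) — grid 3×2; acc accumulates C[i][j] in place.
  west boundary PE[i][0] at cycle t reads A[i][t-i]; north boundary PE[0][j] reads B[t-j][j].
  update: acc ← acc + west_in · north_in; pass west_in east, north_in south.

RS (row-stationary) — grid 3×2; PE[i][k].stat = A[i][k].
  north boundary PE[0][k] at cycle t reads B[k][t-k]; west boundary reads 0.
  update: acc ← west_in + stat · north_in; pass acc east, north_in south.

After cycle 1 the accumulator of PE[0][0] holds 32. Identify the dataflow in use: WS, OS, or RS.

WS (2×2 grid), PE[0][0]:
  cycle 0: PE[0][0] → acc 32, east 8, south 32
  cycle 1: PE[0][0] → acc 8, east 2, south 8
OS (3×2 grid), PE[0][0]:
  cycle 0: PE[0][0] → acc 32, east 8, south 4
  cycle 1: PE[0][0] → acc 44, east 4, south 3
RS (3×2 grid), PE[0][0]:
  cycle 0: PE[0][0] → acc 32, east 32, south 4
  cycle 1: PE[0][0] → acc 32, east 32, south 4

dataflow = RS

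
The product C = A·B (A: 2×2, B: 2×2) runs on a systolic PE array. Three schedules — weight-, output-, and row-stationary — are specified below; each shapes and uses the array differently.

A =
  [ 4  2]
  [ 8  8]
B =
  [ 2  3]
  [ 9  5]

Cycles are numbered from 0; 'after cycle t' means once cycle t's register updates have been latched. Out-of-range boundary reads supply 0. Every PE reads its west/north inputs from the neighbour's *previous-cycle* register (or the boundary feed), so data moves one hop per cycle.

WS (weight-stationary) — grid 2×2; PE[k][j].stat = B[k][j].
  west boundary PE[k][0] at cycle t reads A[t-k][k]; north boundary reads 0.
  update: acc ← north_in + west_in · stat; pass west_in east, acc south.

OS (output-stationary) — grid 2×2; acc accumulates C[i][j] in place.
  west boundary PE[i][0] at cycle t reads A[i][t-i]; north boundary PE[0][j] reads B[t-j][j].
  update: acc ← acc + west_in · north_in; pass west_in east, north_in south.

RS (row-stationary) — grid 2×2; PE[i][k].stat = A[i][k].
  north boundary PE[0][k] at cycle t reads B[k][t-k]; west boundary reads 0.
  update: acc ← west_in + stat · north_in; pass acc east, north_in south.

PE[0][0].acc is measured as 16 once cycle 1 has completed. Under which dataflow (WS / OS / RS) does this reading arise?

Under WS (2×2), PE[0][0]:
  step 0 · PE0,0: acc=8; fwd→4 fwd↓8
  step 1 · PE0,0: acc=16; fwd→8 fwd↓16
Under OS (2×2), PE[0][0]:
  step 0 · PE0,0: acc=8; fwd→4 fwd↓2
  step 1 · PE0,0: acc=26; fwd→2 fwd↓9
Under RS (2×2), PE[0][0]:
  step 0 · PE0,0: acc=8; fwd→8 fwd↓2
  step 1 · PE0,0: acc=12; fwd→12 fwd↓3

dataflow = WS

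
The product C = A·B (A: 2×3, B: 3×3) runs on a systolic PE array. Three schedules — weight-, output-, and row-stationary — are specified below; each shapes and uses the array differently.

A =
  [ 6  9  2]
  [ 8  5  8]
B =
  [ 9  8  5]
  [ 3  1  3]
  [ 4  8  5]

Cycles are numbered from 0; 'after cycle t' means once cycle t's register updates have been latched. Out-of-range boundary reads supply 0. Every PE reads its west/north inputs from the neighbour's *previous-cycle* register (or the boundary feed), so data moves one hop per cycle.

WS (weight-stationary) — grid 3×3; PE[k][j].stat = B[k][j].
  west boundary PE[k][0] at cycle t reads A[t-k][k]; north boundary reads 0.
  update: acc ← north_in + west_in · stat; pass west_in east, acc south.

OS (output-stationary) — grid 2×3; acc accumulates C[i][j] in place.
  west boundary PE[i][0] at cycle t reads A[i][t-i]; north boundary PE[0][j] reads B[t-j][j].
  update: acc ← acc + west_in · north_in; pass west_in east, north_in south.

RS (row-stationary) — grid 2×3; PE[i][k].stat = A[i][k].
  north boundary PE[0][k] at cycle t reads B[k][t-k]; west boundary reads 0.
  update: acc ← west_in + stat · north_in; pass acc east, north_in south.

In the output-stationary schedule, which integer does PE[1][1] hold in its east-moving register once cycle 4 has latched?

OS 2×3: PE[1][1] cycle-by-cycle (with neighbour feeds):
  @0  [0,1]  acc 0  |  →0  ↓0
  @0  [1,0]  acc 0  |  →0  ↓0
  @0  [1,1]  acc 0  |  →0  ↓0
  @1  [0,1]  acc 48  |  →6  ↓8
  @1  [1,0]  acc 72  |  →8  ↓9
  @1  [1,1]  acc 0  |  →0  ↓0
  @2  [0,1]  acc 57  |  →9  ↓1
  @2  [1,0]  acc 87  |  →5  ↓3
  @2  [1,1]  acc 64  |  →8  ↓8
  @3  [0,1]  acc 73  |  →2  ↓8
  @3  [1,0]  acc 119  |  →8  ↓4
  @3  [1,1]  acc 69  |  →5  ↓1
  @4  [0,1]  acc 73  |  →0  ↓0
  @4  [1,0]  acc 119  |  →0  ↓0
  @4  [1,1]  acc 133  |  →8  ↓8

register = 8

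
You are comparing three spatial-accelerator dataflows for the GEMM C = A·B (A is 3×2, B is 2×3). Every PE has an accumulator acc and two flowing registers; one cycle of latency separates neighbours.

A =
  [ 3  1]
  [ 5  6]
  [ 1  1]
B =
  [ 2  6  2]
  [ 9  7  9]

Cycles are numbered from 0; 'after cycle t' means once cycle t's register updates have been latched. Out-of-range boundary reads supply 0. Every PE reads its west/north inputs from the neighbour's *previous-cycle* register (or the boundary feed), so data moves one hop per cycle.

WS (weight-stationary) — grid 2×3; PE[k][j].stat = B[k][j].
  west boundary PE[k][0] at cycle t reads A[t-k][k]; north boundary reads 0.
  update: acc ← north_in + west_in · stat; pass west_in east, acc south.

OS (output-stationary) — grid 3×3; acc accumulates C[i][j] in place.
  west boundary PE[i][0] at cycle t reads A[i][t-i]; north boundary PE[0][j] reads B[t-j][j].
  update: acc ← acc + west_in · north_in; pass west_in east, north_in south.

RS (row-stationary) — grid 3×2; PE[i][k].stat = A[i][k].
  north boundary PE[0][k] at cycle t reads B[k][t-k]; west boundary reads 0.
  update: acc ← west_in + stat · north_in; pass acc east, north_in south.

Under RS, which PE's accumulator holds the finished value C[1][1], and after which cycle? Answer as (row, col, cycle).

RS: C[1][1] accumulates in PE[1][1]:
  [0] (1,1) acc=0 (h:0 v:0)
  [1] (1,1) acc=0 (h:0 v:0)
  [2] (1,1) acc=64 (h:64 v:9)
  [3] (1,1) acc=72 (h:72 v:7)

(row, col, cycle) = (1, 1, 3)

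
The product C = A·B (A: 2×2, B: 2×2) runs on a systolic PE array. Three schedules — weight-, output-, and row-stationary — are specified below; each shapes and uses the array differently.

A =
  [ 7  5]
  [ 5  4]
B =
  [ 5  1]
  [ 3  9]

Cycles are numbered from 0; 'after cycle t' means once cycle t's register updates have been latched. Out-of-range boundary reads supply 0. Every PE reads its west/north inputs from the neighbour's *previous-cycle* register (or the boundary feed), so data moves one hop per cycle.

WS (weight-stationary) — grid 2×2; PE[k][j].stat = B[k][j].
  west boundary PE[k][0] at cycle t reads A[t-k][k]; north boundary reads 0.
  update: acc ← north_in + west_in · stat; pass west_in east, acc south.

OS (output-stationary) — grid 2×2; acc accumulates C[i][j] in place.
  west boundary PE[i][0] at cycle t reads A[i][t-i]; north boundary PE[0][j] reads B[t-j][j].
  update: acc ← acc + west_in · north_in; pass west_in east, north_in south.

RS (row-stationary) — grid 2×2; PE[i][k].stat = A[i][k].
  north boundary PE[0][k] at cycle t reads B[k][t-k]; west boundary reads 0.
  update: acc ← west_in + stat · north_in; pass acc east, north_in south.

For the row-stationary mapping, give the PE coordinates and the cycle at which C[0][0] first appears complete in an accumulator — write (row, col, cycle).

Under RS, C[0][0] lands at PE[0][1]:
  @0  [0,1]  acc 0  |  →0  ↓0
  @1  [0,1]  acc 50  |  →50  ↓3

(row, col, cycle) = (0, 1, 1)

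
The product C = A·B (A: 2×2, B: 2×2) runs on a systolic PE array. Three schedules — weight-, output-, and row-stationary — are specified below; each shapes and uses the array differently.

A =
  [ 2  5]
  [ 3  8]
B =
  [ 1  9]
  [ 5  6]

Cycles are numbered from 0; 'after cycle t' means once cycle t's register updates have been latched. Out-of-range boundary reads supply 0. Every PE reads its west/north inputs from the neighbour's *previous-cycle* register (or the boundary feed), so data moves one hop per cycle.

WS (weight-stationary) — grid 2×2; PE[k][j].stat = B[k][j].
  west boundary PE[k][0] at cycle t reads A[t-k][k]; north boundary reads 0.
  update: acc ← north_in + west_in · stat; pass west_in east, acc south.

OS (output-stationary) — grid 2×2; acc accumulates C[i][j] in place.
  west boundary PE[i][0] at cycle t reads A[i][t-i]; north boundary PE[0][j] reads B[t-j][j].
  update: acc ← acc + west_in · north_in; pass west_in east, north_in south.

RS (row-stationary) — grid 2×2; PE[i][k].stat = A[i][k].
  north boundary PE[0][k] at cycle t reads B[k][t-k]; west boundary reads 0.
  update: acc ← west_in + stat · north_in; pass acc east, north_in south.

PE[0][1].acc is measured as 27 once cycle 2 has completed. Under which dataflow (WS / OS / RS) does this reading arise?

dataflow = WS

WS (2×2 grid), PE[0][1]:
  cycle 0: PE[0][1] → acc 0, east 0, south 0
  cycle 1: PE[0][1] → acc 18, east 2, south 18
  cycle 2: PE[0][1] → acc 27, east 3, south 27
OS (2×2 grid), PE[0][1]:
  cycle 0: PE[0][1] → acc 0, east 0, south 0
  cycle 1: PE[0][1] → acc 18, east 2, south 9
  cycle 2: PE[0][1] → acc 48, east 5, south 6
RS (2×2 grid), PE[0][1]:
  cycle 0: PE[0][1] → acc 0, east 0, south 0
  cycle 1: PE[0][1] → acc 27, east 27, south 5
  cycle 2: PE[0][1] → acc 48, east 48, south 6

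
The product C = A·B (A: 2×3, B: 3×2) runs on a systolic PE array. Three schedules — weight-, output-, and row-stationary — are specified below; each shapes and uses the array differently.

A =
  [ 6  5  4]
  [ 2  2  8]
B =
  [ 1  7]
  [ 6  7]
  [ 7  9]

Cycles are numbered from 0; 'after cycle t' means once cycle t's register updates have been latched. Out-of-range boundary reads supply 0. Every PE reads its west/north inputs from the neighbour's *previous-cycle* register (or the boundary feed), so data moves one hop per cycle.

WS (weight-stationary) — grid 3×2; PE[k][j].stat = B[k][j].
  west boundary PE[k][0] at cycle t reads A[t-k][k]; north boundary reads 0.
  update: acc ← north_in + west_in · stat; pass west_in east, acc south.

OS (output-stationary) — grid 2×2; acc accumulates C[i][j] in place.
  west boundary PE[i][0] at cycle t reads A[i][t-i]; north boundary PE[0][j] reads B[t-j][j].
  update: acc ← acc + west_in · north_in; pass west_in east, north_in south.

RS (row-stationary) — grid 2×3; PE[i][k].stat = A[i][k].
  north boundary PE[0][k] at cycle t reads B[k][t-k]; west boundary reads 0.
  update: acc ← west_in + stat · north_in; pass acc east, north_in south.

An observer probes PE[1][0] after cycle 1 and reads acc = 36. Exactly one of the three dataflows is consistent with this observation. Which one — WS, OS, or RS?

Under WS (3×2), PE[1][0]:
  t=0 PE[1][0]: acc=0 h=0 v=0
  t=1 PE[1][0]: acc=36 h=5 v=36
Under OS (2×2), PE[1][0]:
  t=0 PE[1][0]: acc=0 h=0 v=0
  t=1 PE[1][0]: acc=2 h=2 v=1
Under RS (2×3), PE[1][0]:
  t=0 PE[1][0]: acc=0 h=0 v=0
  t=1 PE[1][0]: acc=2 h=2 v=1

dataflow = WS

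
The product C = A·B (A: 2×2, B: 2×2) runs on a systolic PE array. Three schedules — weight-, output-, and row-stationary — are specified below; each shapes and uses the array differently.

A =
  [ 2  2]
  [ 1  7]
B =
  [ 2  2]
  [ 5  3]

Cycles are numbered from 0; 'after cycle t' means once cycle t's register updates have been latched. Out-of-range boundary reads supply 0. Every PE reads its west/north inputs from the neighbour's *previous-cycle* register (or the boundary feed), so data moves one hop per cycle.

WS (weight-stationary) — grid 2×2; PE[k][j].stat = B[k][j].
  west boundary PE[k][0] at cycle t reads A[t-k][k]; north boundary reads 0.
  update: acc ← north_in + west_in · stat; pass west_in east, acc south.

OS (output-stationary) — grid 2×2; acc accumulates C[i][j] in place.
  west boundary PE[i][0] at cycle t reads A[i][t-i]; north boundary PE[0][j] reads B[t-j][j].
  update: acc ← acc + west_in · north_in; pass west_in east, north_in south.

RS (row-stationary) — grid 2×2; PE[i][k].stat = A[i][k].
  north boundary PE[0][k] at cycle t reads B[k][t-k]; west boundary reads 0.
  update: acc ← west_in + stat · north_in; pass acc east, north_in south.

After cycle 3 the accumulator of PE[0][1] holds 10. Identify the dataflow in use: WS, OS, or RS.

WS [2×2] PE[0][1] across cycles:
  t=0 PE[0][1]: acc=0 h=0 v=0
  t=1 PE[0][1]: acc=4 h=2 v=4
  t=2 PE[0][1]: acc=2 h=1 v=2
  t=3 PE[0][1]: acc=0 h=0 v=0
OS [2×2] PE[0][1] across cycles:
  t=0 PE[0][1]: acc=0 h=0 v=0
  t=1 PE[0][1]: acc=4 h=2 v=2
  t=2 PE[0][1]: acc=10 h=2 v=3
  t=3 PE[0][1]: acc=10 h=0 v=0
RS [2×2] PE[0][1] across cycles:
  t=0 PE[0][1]: acc=0 h=0 v=0
  t=1 PE[0][1]: acc=14 h=14 v=5
  t=2 PE[0][1]: acc=10 h=10 v=3
  t=3 PE[0][1]: acc=0 h=0 v=0

dataflow = OS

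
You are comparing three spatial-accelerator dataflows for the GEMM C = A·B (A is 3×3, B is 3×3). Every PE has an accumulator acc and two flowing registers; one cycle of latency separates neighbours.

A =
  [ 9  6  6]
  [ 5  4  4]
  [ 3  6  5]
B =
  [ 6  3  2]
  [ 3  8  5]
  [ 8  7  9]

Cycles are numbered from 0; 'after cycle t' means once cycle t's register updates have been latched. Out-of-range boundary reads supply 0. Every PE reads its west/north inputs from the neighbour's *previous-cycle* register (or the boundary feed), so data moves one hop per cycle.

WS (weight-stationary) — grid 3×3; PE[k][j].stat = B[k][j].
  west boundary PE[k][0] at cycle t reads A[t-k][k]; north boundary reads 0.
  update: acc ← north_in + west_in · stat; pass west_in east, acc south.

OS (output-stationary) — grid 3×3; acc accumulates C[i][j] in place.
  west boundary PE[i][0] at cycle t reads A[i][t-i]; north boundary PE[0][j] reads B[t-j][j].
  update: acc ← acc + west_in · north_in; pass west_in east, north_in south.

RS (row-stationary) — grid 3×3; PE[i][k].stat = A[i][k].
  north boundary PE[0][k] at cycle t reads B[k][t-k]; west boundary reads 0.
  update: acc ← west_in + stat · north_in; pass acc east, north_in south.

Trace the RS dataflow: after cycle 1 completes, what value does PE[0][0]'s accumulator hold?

PE[0][0].acc = 27

Tracing RS — 3×3 array, target PE[0][0]:
  t=0 PE[0][0]: acc=54 h=54 v=6
  t=1 PE[0][0]: acc=27 h=27 v=3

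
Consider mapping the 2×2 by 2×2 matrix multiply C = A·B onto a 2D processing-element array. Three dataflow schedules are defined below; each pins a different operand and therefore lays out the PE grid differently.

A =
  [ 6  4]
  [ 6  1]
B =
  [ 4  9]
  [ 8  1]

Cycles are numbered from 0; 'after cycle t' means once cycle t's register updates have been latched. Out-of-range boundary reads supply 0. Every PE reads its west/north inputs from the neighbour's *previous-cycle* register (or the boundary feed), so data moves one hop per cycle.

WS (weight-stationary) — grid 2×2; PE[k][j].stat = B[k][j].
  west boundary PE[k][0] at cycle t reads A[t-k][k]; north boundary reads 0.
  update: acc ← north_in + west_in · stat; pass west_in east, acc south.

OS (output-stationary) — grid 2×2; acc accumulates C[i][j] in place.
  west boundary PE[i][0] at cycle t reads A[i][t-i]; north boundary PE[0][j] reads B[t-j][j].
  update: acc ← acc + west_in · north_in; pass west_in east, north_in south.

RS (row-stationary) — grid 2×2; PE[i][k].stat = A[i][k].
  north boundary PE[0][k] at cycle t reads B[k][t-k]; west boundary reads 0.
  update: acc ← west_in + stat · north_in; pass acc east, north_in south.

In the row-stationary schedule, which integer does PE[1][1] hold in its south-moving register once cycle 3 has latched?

register = 1

RS (2×2). Following PE[1][1] plus its west/north inputs:
  step 0 · PE0,1: acc=0; fwd→0 fwd↓0
  step 0 · PE1,0: acc=0; fwd→0 fwd↓0
  step 0 · PE1,1: acc=0; fwd→0 fwd↓0
  step 1 · PE0,1: acc=56; fwd→56 fwd↓8
  step 1 · PE1,0: acc=24; fwd→24 fwd↓4
  step 1 · PE1,1: acc=0; fwd→0 fwd↓0
  step 2 · PE0,1: acc=58; fwd→58 fwd↓1
  step 2 · PE1,0: acc=54; fwd→54 fwd↓9
  step 2 · PE1,1: acc=32; fwd→32 fwd↓8
  step 3 · PE0,1: acc=0; fwd→0 fwd↓0
  step 3 · PE1,0: acc=0; fwd→0 fwd↓0
  step 3 · PE1,1: acc=55; fwd→55 fwd↓1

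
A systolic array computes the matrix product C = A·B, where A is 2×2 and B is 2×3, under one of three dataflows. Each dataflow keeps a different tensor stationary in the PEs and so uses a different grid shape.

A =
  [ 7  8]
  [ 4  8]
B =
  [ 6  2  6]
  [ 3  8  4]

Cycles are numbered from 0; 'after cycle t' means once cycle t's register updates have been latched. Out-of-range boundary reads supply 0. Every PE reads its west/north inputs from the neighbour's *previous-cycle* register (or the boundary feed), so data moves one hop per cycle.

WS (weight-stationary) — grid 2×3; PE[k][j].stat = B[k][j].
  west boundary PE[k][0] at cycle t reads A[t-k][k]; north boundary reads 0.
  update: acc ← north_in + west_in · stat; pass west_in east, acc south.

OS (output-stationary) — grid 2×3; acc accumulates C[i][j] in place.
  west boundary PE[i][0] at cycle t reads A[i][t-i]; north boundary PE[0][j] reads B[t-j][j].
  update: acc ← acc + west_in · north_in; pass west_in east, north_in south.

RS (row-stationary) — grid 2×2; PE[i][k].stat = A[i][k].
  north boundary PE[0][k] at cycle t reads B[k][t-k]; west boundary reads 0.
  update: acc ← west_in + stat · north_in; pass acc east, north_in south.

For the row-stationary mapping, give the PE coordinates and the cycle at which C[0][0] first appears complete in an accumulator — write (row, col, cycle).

(row, col, cycle) = (0, 1, 1)

RS: C[0][0] accumulates in PE[0][1]:
  [0] (0,1) acc=0 (h:0 v:0)
  [1] (0,1) acc=66 (h:66 v:3)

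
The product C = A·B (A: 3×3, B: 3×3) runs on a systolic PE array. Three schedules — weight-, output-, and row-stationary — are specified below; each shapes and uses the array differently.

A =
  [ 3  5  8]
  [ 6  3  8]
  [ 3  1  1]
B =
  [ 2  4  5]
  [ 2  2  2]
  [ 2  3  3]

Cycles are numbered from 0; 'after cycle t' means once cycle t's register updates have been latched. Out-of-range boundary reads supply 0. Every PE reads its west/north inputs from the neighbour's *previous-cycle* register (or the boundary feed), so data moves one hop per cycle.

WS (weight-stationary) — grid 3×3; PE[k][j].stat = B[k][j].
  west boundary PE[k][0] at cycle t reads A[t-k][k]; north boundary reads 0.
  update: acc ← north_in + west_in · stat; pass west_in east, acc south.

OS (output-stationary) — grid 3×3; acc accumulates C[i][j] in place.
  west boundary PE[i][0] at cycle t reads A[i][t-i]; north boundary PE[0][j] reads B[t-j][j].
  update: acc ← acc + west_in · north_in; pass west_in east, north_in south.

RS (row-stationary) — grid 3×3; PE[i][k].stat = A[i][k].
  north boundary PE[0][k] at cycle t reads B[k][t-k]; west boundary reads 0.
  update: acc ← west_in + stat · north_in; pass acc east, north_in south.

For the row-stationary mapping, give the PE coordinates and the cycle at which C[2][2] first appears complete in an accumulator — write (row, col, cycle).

(row, col, cycle) = (2, 2, 6)

RS: C[2][2] accumulates in PE[2][2]:
  @0  [2,2]  acc 0  |  →0  ↓0
  @1  [2,2]  acc 0  |  →0  ↓0
  @2  [2,2]  acc 0  |  →0  ↓0
  @3  [2,2]  acc 0  |  →0  ↓0
  @4  [2,2]  acc 10  |  →10  ↓2
  @5  [2,2]  acc 17  |  →17  ↓3
  @6  [2,2]  acc 20  |  →20  ↓3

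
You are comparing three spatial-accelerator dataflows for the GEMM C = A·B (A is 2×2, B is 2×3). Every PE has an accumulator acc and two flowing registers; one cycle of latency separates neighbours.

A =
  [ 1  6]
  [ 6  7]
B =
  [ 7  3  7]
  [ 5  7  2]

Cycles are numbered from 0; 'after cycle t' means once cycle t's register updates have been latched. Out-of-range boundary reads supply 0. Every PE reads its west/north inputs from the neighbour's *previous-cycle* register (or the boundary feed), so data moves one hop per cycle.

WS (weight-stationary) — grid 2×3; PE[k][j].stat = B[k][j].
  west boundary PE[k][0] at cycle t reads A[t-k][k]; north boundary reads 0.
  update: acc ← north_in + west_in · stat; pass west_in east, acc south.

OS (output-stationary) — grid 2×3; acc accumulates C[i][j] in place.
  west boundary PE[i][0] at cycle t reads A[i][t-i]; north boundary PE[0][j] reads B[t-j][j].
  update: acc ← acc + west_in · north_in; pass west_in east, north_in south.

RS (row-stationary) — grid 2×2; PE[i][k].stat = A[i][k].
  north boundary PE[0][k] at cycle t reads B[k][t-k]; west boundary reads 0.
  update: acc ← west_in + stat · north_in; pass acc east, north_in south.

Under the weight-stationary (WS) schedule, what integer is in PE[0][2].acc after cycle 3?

PE[0][2].acc = 42

WS (2×3). Following PE[0][2] plus its west/north inputs:
  @0  [0,1]  acc 0  |  →0  ↓0
  @0  [0,2]  acc 0  |  →0  ↓0
  @1  [0,1]  acc 3  |  →1  ↓3
  @1  [0,2]  acc 0  |  →0  ↓0
  @2  [0,1]  acc 18  |  →6  ↓18
  @2  [0,2]  acc 7  |  →1  ↓7
  @3  [0,1]  acc 0  |  →0  ↓0
  @3  [0,2]  acc 42  |  →6  ↓42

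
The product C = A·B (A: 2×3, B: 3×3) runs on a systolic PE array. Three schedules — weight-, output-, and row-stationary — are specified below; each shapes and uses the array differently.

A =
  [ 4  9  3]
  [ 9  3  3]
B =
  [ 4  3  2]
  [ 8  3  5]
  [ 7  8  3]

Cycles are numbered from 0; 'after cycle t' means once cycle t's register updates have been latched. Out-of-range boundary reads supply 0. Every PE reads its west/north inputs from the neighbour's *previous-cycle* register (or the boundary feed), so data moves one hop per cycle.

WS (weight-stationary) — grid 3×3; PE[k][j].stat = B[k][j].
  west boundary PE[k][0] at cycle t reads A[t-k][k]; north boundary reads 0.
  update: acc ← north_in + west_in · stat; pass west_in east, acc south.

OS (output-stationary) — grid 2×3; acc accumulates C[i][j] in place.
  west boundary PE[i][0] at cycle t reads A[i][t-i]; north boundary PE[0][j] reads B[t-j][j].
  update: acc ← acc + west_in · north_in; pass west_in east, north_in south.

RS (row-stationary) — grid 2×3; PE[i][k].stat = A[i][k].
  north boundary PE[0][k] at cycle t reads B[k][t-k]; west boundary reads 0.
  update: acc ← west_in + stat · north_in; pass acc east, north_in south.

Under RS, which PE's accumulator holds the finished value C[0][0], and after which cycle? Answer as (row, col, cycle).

(row, col, cycle) = (0, 2, 2)

RS: C[0][0] accumulates in PE[0][2]:
  step 0 · PE0,2: acc=0; fwd→0 fwd↓0
  step 1 · PE0,2: acc=0; fwd→0 fwd↓0
  step 2 · PE0,2: acc=109; fwd→109 fwd↓7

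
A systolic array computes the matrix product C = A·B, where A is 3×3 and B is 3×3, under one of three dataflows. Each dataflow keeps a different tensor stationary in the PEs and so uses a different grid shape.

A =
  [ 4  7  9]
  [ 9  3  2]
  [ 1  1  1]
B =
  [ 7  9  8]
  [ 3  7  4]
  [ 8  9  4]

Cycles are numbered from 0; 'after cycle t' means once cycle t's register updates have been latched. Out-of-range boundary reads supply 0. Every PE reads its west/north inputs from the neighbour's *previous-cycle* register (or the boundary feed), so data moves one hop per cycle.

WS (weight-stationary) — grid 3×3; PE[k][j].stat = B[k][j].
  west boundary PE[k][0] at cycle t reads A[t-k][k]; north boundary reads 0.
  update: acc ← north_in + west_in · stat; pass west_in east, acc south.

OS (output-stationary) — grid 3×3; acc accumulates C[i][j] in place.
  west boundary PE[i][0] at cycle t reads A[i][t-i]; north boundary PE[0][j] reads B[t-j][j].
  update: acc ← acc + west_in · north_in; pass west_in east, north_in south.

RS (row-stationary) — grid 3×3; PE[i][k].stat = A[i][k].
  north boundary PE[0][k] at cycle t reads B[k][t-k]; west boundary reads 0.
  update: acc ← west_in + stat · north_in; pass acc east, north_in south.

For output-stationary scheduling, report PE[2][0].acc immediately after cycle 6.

PE[2][0].acc = 18

OS (3×3). Following PE[2][0] plus its west/north inputs:
  t=0 PE[1][0]: acc=0 h=0 v=0
  t=0 PE[2][0]: acc=0 h=0 v=0
  t=1 PE[1][0]: acc=63 h=9 v=7
  t=1 PE[2][0]: acc=0 h=0 v=0
  t=2 PE[1][0]: acc=72 h=3 v=3
  t=2 PE[2][0]: acc=7 h=1 v=7
  t=3 PE[1][0]: acc=88 h=2 v=8
  t=3 PE[2][0]: acc=10 h=1 v=3
  t=4 PE[1][0]: acc=88 h=0 v=0
  t=4 PE[2][0]: acc=18 h=1 v=8
  t=5 PE[1][0]: acc=88 h=0 v=0
  t=5 PE[2][0]: acc=18 h=0 v=0
  t=6 PE[1][0]: acc=88 h=0 v=0
  t=6 PE[2][0]: acc=18 h=0 v=0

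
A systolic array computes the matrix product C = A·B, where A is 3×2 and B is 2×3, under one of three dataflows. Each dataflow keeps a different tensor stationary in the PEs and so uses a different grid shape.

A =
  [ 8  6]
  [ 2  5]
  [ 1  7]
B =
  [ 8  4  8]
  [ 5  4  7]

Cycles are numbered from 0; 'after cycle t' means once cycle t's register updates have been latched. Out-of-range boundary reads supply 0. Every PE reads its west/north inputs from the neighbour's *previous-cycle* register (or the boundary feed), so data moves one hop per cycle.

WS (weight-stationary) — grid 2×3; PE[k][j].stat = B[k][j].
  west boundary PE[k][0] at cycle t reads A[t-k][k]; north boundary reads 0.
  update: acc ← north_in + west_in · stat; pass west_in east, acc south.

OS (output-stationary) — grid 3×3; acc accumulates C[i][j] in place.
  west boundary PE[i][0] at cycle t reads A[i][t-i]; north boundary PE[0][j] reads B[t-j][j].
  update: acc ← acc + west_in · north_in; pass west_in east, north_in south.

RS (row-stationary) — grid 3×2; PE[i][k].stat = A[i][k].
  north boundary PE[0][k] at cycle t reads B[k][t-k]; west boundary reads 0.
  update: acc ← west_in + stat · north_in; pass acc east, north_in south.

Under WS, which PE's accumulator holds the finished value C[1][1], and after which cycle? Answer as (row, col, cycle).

Under WS, C[1][1] lands at PE[1][1]:
  cycle 0: PE[1][1] → acc 0, east 0, south 0
  cycle 1: PE[1][1] → acc 0, east 0, south 0
  cycle 2: PE[1][1] → acc 56, east 6, south 56
  cycle 3: PE[1][1] → acc 28, east 5, south 28

(row, col, cycle) = (1, 1, 3)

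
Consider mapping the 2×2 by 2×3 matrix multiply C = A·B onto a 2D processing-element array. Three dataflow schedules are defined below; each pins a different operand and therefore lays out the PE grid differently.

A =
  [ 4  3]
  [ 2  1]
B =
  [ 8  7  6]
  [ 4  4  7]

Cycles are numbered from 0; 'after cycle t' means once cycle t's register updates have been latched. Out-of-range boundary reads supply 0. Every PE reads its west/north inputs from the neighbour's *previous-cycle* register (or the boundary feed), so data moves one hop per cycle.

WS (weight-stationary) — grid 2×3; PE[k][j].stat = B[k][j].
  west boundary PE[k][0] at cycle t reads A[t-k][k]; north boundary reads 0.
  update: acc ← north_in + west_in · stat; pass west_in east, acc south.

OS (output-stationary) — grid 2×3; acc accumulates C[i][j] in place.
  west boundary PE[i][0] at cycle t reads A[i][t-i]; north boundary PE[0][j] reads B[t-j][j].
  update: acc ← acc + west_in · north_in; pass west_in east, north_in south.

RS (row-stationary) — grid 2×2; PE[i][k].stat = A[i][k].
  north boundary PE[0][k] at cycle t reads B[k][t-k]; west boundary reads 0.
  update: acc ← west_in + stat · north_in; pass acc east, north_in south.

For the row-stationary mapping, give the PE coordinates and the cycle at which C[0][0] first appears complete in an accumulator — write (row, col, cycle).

RS: C[0][0] accumulates in PE[0][1]:
  step 0 · PE0,1: acc=0; fwd→0 fwd↓0
  step 1 · PE0,1: acc=44; fwd→44 fwd↓4

(row, col, cycle) = (0, 1, 1)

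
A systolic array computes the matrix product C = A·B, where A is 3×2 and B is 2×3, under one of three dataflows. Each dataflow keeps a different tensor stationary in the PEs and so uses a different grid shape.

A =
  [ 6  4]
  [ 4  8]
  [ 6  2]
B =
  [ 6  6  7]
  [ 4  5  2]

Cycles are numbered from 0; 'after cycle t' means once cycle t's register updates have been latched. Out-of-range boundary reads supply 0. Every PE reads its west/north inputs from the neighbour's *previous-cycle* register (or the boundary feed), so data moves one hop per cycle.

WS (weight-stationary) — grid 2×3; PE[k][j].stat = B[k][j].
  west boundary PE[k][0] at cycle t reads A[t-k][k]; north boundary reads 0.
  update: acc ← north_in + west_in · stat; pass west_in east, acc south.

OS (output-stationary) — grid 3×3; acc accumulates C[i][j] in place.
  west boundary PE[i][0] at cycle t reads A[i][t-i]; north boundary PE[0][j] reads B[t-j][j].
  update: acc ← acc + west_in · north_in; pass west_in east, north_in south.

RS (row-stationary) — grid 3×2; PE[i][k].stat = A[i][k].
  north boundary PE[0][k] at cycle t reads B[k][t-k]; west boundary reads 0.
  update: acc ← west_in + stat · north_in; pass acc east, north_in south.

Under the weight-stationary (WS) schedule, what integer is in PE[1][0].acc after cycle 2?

WS (2×3). Following PE[1][0] plus its west/north inputs:
  cycle 0: PE[0][0] → acc 36, east 6, south 36
  cycle 0: PE[1][0] → acc 0, east 0, south 0
  cycle 1: PE[0][0] → acc 24, east 4, south 24
  cycle 1: PE[1][0] → acc 52, east 4, south 52
  cycle 2: PE[0][0] → acc 36, east 6, south 36
  cycle 2: PE[1][0] → acc 56, east 8, south 56

PE[1][0].acc = 56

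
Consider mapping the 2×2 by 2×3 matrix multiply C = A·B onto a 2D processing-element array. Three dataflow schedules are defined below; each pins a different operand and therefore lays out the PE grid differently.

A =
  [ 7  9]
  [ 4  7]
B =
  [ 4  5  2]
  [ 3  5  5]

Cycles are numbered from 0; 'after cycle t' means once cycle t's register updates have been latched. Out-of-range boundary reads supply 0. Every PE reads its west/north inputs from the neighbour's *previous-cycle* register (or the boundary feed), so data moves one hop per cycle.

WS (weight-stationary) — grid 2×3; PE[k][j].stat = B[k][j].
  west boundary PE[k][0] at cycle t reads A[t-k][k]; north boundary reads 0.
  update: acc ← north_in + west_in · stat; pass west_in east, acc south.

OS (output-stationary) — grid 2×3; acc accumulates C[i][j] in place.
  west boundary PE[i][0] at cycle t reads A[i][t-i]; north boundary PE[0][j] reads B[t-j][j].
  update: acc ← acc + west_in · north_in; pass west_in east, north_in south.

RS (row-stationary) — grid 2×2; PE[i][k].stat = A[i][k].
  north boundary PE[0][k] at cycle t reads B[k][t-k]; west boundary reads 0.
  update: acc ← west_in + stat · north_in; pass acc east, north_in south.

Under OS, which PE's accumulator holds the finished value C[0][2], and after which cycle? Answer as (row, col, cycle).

Under OS, C[0][2] lands at PE[0][2]:
  after 0 — PE[0][2] acc=0, pass-E 0, pass-S 0
  after 1 — PE[0][2] acc=0, pass-E 0, pass-S 0
  after 2 — PE[0][2] acc=14, pass-E 7, pass-S 2
  after 3 — PE[0][2] acc=59, pass-E 9, pass-S 5

(row, col, cycle) = (0, 2, 3)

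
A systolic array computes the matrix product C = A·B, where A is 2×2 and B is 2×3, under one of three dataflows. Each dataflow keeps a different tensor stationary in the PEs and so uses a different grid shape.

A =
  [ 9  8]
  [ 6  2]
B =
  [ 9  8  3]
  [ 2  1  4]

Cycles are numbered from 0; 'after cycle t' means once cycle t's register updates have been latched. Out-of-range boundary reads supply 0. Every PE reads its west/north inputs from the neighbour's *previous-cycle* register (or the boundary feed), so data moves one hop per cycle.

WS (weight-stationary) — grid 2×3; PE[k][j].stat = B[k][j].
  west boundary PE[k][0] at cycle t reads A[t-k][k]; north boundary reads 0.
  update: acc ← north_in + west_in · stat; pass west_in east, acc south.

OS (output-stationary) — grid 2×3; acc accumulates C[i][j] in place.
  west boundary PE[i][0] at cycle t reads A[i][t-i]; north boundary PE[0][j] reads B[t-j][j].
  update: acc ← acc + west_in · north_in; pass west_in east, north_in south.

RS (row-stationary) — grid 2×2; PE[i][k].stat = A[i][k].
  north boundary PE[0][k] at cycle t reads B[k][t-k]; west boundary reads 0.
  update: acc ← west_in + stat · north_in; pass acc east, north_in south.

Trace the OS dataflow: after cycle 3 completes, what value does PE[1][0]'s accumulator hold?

OS on a 2×3 grid — tracing PE[1][0] and its feeders:
  after 0 — PE[0][0] acc=81, pass-E 9, pass-S 9
  after 0 — PE[1][0] acc=0, pass-E 0, pass-S 0
  after 1 — PE[0][0] acc=97, pass-E 8, pass-S 2
  after 1 — PE[1][0] acc=54, pass-E 6, pass-S 9
  after 2 — PE[0][0] acc=97, pass-E 0, pass-S 0
  after 2 — PE[1][0] acc=58, pass-E 2, pass-S 2
  after 3 — PE[0][0] acc=97, pass-E 0, pass-S 0
  after 3 — PE[1][0] acc=58, pass-E 0, pass-S 0

PE[1][0].acc = 58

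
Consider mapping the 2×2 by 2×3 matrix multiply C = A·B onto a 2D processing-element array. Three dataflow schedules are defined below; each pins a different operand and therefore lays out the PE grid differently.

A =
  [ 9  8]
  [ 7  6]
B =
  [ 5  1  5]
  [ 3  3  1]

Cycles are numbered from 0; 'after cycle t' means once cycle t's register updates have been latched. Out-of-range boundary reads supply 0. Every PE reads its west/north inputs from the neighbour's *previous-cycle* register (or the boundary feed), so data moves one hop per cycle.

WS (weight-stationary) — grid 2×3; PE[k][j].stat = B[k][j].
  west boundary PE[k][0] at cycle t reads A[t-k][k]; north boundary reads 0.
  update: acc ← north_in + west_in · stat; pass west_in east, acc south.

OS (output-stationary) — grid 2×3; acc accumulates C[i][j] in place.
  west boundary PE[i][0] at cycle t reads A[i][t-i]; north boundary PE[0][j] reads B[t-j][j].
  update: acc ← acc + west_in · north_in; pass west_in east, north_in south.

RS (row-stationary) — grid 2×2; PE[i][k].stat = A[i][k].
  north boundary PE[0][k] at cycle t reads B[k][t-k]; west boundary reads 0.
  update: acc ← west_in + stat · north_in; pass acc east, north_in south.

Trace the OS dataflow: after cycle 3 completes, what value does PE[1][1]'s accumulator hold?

OS on a 2×3 grid — tracing PE[1][1] and its feeders:
  after 0 — PE[0][1] acc=0, pass-E 0, pass-S 0
  after 0 — PE[1][0] acc=0, pass-E 0, pass-S 0
  after 0 — PE[1][1] acc=0, pass-E 0, pass-S 0
  after 1 — PE[0][1] acc=9, pass-E 9, pass-S 1
  after 1 — PE[1][0] acc=35, pass-E 7, pass-S 5
  after 1 — PE[1][1] acc=0, pass-E 0, pass-S 0
  after 2 — PE[0][1] acc=33, pass-E 8, pass-S 3
  after 2 — PE[1][0] acc=53, pass-E 6, pass-S 3
  after 2 — PE[1][1] acc=7, pass-E 7, pass-S 1
  after 3 — PE[0][1] acc=33, pass-E 0, pass-S 0
  after 3 — PE[1][0] acc=53, pass-E 0, pass-S 0
  after 3 — PE[1][1] acc=25, pass-E 6, pass-S 3

PE[1][1].acc = 25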